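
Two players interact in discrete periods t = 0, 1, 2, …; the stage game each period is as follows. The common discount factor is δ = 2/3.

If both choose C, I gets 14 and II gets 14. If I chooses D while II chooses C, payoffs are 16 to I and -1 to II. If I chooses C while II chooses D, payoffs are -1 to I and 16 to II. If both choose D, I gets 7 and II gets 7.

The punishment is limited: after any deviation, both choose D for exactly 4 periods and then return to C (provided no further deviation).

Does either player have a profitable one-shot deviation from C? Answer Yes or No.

No

A one-shot deviation gives 16 now, then 7 for 4 periods, then back to 14.
Gain from deviating: (16−14) today; loss: (14−7) in each of the next 4 periods.
No-deviation condition: (14−7)(δ+…+δ^4) ≥ 16−14, i.e. δ+…+δ^4 ≥ 2/7.
At δ = 2/3: δ+…+δ^4 = 1.6049 ≥ 0.2857.
So cooperation is sustainable.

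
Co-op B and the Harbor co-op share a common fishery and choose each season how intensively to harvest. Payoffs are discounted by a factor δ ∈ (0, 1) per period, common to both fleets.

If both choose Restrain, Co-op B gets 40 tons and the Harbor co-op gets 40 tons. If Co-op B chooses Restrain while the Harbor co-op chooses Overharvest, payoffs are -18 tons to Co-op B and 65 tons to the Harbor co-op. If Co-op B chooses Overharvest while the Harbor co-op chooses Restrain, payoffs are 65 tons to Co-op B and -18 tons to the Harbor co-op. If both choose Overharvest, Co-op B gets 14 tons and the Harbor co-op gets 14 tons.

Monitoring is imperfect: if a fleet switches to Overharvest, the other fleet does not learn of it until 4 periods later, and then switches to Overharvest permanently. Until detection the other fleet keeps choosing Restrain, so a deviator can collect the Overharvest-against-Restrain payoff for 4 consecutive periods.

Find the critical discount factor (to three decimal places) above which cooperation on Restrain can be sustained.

A deviator earns 65 for 4 periods, then 14 forever; cooperating earns 40 forever. Multiplying the IC by (1−δ):
40 ≥ 65(1−δ^4) + 14δ^4, so 51·δ^4 ≥ 25 and δ^4 ≥ 25/51.
δ ≥ (25/51)^(1/4) ≈ 0.837.

0.837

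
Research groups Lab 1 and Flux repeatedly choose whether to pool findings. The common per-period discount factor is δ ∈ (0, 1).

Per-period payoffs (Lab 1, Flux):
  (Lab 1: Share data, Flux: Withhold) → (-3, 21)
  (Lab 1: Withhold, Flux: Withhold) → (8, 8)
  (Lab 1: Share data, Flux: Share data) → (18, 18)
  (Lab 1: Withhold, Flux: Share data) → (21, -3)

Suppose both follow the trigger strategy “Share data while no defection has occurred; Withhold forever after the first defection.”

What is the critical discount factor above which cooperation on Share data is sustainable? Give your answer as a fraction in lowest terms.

3/13

18/(1−δ) ≥ 21 + 8δ/(1−δ)
18 ≥ 21 − 13δ
δ ≥ 3/13.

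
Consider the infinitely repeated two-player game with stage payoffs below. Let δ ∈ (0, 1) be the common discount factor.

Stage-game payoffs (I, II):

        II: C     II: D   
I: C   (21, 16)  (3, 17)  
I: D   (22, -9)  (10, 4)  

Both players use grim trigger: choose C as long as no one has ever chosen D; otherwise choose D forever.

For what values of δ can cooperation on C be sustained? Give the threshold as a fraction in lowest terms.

I: cooperation gives 21 each period; deviation gives 22 once then 10 forever.
  21/(1−δ) ≥ 22 + 10δ/(1−δ) ⇒ δ ≥ 1/12.
II: cooperation gives 16 each period; deviation gives 17 once then 4 forever.
  δ ≥ 1/13.
Both must hold, so the binding constraint is I's: δ ≥ 1/12.

1/12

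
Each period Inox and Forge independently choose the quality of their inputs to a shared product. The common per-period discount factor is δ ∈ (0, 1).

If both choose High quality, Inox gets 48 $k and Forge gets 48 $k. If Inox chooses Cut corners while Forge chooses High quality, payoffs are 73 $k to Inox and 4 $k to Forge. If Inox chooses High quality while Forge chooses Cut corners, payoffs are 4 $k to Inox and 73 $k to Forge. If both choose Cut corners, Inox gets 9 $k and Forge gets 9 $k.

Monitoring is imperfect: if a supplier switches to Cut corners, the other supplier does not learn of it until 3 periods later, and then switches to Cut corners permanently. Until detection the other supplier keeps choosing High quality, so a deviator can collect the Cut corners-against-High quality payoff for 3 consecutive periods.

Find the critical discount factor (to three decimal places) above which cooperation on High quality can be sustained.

A deviator earns 73 for 3 periods, then 9 forever; cooperating earns 48 forever. Multiplying the IC by (1−δ):
48 ≥ 73(1−δ^3) + 9δ^3, so 64·δ^3 ≥ 25 and δ^3 ≥ 25/64.
δ ≥ (25/64)^(1/3) ≈ 0.731.

0.731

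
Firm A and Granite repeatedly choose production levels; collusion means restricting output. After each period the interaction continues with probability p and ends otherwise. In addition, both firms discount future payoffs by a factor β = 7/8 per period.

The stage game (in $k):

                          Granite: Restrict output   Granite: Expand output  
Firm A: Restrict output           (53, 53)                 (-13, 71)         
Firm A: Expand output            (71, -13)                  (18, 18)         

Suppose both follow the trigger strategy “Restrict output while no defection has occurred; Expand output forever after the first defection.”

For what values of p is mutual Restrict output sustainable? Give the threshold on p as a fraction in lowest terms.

144/371

Expected continuation weight on next period's payoff is β·p = 7/8·p, which plays the role of the discount factor.
Cooperation requires 7/8·p ≥ (71−53)/(71−18) = 18/53, hence p ≥ 144/371.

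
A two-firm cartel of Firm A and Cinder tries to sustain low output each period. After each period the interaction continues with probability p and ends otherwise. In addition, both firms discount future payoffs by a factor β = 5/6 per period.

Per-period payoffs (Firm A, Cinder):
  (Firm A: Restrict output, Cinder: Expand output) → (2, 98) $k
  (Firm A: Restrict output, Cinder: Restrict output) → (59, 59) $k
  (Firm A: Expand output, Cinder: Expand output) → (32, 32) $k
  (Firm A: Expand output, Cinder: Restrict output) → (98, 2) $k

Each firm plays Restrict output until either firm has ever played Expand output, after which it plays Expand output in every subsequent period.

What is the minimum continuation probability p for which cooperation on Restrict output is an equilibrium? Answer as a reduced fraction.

39/55

With continuation probability p and discount β, the effective per-period discount factor is βp.
Grim-trigger IC: βp ≥ (98−59)/(98−32) = 13/22.
So p ≥ (13/22)/(5/6) = 39/55.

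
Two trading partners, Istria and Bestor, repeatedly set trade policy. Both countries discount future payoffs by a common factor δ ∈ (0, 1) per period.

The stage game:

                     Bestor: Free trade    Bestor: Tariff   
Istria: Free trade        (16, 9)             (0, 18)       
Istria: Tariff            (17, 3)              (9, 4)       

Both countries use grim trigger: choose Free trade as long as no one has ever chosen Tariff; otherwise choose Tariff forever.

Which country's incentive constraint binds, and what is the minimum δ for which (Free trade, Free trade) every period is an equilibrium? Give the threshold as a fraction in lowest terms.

Istria: cooperation gives 16 each period; deviation gives 17 once then 9 forever.
  16/(1−δ) ≥ 17 + 9δ/(1−δ) ⇒ δ ≥ 1/8.
Bestor: cooperation gives 9 each period; deviation gives 18 once then 4 forever.
  δ ≥ 9/14.
Both must hold, so the binding constraint is Bestor's: δ ≥ 9/14.

Bestor; δ ≥ 9/14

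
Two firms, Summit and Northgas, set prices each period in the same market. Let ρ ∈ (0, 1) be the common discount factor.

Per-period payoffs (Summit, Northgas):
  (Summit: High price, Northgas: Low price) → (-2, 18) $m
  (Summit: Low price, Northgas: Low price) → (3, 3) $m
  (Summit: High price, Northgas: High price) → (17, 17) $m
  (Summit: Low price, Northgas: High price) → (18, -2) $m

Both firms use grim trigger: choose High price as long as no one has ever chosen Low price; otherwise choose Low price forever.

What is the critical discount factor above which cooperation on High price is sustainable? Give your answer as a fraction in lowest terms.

1/15

17/(1−ρ) ≥ 18 + 3ρ/(1−ρ)
17 ≥ 18 − 15ρ
ρ ≥ 1/15.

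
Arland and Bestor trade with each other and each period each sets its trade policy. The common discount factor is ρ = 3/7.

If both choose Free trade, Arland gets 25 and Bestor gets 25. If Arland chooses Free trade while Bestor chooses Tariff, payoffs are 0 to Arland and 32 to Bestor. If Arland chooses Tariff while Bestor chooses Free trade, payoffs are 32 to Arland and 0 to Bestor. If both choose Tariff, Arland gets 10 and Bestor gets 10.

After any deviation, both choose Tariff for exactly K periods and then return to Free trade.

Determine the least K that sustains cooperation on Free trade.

2

IC: ρ(1−ρ^K)/(1−ρ) ≥ (32−25)/(25−10) = 7/15.
With ρ = 3/7: need 1 − ρ^K ≥ 7/15·(1−3/7)/(3/7), i.e. ρ^K ≤ 0.3778.
Since (3/7)^1 = 0.4286 and (3/7)^2 = 0.1837, the smallest such K is 2.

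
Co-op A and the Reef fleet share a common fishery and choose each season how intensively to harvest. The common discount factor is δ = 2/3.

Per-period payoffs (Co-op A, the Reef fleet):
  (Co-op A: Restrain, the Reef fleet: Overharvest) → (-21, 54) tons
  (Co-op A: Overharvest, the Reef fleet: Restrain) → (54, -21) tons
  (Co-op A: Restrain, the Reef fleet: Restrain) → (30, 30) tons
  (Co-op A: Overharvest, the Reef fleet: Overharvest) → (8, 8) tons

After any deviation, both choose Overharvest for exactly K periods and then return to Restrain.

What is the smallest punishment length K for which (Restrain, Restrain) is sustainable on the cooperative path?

IC: δ(1−δ^K)/(1−δ) ≥ (54−30)/(30−8) = 12/11.
With δ = 2/3: need 1 − δ^K ≥ 12/11·(1−2/3)/(2/3), i.e. δ^K ≤ 0.4545.
Since (2/3)^1 = 0.6667 and (2/3)^2 = 0.4444, the smallest such K is 2.

2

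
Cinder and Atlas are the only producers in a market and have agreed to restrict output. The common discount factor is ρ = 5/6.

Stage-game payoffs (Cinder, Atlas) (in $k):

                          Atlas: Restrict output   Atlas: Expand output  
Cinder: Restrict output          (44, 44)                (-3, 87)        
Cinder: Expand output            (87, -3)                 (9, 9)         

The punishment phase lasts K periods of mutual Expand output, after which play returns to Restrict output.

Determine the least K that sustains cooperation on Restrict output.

2

No profitable deviation requires (44−9)(ρ+…+ρ^K) ≥ 87−44, i.e. ρ+…+ρ^K ≥ 43/35 ≈ 1.2286.
With ρ = 5/6, the partial sums are K=1: 0.8333, K=2: 1.5278.
K = 2 is the first length at which the sum reaches 1.2286.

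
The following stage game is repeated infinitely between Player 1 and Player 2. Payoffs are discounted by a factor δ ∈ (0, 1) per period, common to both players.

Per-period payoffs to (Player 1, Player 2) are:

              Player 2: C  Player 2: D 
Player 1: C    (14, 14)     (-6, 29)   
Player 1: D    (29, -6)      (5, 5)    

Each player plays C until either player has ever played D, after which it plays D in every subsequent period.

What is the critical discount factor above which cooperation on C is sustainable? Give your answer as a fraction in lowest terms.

One-period gain from deviating is 29 − 14 = 15. The loss is 14 − 5 = 9 in every subsequent period, with present value 9·δ/(1−δ).
Deviation is unprofitable when 9·δ/(1−δ) ≥ 15, i.e. δ/(1−δ) ≥ 5/3.
Equivalently δ ≥ 15/(15+9) = 5/8.

5/8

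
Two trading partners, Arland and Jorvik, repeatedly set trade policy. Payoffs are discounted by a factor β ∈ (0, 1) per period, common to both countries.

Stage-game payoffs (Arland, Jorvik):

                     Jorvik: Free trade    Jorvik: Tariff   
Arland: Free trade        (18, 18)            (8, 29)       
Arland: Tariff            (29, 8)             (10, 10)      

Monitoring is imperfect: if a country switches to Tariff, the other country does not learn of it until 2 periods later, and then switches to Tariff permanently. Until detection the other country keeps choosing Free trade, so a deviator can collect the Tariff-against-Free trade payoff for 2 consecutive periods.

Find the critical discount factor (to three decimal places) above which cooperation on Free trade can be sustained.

0.761

The best deviation is to choose Tariff for all 2 undetected periods, earning 29 each, then 10 forever once detected.
Deviation value: 29(1−β^2)/(1−β) + 10β^2/(1−β); cooperation value: 18/(1−β).
IC: 18 ≥ 29(1−β^2) + 10β^2 = 29 − 19β^2.
So β^2 ≥ 11/19, giving β ≥ (11/19)^(1/2) ≈ 0.761.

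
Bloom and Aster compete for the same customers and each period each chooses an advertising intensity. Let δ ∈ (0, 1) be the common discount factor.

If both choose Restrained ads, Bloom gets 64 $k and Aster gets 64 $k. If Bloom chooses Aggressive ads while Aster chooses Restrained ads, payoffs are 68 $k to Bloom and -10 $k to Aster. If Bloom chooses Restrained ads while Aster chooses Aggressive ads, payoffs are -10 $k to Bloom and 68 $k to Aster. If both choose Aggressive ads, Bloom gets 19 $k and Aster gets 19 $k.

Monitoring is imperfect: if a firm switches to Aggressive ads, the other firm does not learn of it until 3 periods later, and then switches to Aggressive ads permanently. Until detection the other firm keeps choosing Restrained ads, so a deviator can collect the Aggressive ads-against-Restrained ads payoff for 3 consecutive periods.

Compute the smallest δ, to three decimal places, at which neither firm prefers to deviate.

The best deviation is to choose Aggressive ads for all 3 undetected periods, earning 68 each, then 19 forever once detected.
Deviation value: 68(1−δ^3)/(1−δ) + 19δ^3/(1−δ); cooperation value: 64/(1−δ).
IC: 64 ≥ 68(1−δ^3) + 19δ^3 = 68 − 49δ^3.
So δ^3 ≥ 4/49, giving δ ≥ (4/49)^(1/3) ≈ 0.434.

0.434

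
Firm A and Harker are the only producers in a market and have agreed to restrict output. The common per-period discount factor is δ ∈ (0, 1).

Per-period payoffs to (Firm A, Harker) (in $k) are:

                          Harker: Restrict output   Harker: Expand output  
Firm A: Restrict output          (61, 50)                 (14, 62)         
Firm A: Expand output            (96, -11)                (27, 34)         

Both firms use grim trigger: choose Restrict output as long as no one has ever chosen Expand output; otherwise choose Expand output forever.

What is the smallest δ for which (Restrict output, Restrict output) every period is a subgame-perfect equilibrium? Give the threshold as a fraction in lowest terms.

Firm A's threshold: (96−61)/(96−27) = 35/69.
Harker's threshold: (62−50)/(62−34) = 3/7.
35/69 > 3/7, so Firm A binds and δ* = 35/69.

35/69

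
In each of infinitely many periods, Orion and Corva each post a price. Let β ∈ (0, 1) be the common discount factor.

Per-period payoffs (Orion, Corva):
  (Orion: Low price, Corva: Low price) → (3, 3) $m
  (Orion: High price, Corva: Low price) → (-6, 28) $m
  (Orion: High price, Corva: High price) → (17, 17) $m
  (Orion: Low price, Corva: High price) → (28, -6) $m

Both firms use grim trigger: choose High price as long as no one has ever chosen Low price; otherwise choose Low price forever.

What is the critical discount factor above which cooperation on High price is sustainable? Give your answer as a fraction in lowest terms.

One-period gain from deviating is 28 − 17 = 11. The loss is 17 − 3 = 14 in every subsequent period, with present value 14·β/(1−β).
Deviation is unprofitable when 14·β/(1−β) ≥ 11, i.e. β/(1−β) ≥ 11/14.
Equivalently β ≥ 11/(11+14) = 11/25.

11/25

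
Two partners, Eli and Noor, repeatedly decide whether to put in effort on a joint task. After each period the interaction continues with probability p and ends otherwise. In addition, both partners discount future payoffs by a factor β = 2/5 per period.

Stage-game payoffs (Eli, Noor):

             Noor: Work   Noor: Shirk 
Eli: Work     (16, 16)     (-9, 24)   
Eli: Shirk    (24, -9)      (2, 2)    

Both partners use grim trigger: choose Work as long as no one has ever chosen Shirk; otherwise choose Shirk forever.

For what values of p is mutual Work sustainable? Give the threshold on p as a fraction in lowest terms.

10/11

Expected continuation weight on next period's payoff is β·p = 2/5·p, which plays the role of the discount factor.
Cooperation requires 2/5·p ≥ (24−16)/(24−2) = 4/11, hence p ≥ 10/11.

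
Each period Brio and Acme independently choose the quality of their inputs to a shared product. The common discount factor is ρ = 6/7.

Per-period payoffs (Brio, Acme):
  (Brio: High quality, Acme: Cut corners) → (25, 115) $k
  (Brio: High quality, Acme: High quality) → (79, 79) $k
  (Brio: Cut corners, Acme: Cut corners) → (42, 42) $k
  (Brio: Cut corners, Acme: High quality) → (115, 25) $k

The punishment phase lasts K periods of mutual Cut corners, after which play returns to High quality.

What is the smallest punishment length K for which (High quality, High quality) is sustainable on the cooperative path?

No profitable deviation requires (79−42)(ρ+…+ρ^K) ≥ 115−79, i.e. ρ+…+ρ^K ≥ 36/37 ≈ 0.9730.
With ρ = 6/7, the partial sums are K=1: 0.8571, K=2: 1.5918.
K = 2 is the first length at which the sum reaches 0.9730.

2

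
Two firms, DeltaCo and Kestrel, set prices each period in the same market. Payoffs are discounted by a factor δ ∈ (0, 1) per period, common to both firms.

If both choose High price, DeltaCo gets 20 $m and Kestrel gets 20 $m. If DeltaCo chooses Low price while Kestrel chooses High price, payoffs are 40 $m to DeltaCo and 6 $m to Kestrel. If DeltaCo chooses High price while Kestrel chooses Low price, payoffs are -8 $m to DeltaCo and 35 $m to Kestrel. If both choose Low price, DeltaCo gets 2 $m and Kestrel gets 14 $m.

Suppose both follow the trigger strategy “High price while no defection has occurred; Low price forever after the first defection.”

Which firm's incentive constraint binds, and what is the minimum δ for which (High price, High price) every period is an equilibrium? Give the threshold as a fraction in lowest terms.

Kestrel; δ ≥ 5/7

For DeltaCo: deviation gain 40−20 = 20, per-period punishment loss 20−2 = 18. IC gives δ ≥ 20/38 = 10/19.
For Kestrel: gain 15, loss 6 per period, so δ ≥ 15/21 = 5/7.
The tighter constraint is Kestrel's, so cooperation needs δ ≥ 5/7.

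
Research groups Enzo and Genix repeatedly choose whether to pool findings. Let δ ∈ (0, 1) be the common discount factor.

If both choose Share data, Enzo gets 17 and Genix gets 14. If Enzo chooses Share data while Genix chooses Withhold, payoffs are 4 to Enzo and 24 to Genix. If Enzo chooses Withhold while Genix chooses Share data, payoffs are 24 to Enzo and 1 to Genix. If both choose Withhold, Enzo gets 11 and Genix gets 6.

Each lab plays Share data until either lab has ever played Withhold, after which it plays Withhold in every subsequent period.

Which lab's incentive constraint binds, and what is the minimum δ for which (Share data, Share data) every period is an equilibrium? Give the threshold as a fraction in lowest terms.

Genix; δ ≥ 5/9

For Enzo: deviation gain 24−17 = 7, per-period punishment loss 17−11 = 6. IC gives δ ≥ 7/13.
For Genix: gain 10, loss 8 per period, so δ ≥ 10/18 = 5/9.
The tighter constraint is Genix's, so cooperation needs δ ≥ 5/9.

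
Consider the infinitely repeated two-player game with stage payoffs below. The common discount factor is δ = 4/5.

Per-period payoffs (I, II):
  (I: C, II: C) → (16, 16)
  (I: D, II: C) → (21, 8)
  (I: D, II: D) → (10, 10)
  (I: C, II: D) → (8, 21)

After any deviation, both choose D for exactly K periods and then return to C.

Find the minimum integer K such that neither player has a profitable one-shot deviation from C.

2

No profitable deviation requires (16−10)(δ+…+δ^K) ≥ 21−16, i.e. δ+…+δ^K ≥ 5/6 ≈ 0.8333.
With δ = 4/5, the partial sums are K=1: 0.8000, K=2: 1.4400.
K = 2 is the first length at which the sum reaches 0.8333.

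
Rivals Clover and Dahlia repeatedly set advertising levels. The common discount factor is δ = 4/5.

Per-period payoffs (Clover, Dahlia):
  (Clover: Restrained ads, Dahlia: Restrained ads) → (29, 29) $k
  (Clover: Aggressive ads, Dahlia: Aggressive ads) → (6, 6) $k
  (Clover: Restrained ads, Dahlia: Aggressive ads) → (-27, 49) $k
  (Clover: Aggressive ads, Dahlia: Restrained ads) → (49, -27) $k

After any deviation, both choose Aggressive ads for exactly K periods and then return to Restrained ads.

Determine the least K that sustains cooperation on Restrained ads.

2

Need Σ_{k=1}^{K} δ^k ≥ (49−29)/(29−6) = 0.8696 at δ = 4/5.
At K = 1 the sum is 0.8000 < 0.8696; at K = 2 it is 1.4400 ≥ 0.8696.
So the minimum punishment length is K = 2.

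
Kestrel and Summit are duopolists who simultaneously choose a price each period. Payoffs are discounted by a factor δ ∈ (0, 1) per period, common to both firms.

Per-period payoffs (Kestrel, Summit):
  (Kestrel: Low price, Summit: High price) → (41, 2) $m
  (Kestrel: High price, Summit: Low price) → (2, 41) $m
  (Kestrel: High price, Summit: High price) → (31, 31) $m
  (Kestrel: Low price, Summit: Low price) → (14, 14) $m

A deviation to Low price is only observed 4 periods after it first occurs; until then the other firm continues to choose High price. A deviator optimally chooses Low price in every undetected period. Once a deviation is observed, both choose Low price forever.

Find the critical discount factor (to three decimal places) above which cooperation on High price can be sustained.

0.780

Deviating for the 4 undetected periods gains 41−31 = 10 per period over cooperation, then loses 31−14 = 17 per period forever once punishment starts.
Gain: 10(1 + δ + … + δ^3); loss: 17·δ^4/(1−δ).
No profitable deviation ⇔ 10(1−δ^4) ≤ 17·δ^4, i.e. δ^4 ≥ 10/(10+17) = 10/27.
Hence δ ≥ (10/27)^(1/4) ≈ 0.780.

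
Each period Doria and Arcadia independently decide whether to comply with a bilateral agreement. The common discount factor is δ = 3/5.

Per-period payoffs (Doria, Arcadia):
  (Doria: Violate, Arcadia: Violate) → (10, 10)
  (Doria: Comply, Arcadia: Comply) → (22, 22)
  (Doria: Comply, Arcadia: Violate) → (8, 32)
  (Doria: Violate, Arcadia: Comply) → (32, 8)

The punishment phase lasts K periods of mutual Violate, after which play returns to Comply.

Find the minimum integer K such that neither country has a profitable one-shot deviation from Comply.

No profitable deviation requires (22−10)(δ+…+δ^K) ≥ 32−22, i.e. δ+…+δ^K ≥ 5/6 ≈ 0.8333.
With δ = 3/5, the partial sums are K=1: 0.6000, K=2: 0.9600.
K = 2 is the first length at which the sum reaches 0.8333.

2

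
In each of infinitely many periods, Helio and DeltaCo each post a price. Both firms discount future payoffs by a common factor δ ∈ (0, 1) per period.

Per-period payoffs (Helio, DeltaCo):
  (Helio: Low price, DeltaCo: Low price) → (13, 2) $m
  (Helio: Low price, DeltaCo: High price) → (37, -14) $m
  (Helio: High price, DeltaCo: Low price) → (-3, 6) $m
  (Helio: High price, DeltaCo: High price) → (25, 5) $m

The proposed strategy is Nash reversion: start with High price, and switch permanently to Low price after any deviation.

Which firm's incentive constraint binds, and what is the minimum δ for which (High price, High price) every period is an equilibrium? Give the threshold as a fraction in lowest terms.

Helio; δ ≥ 1/2

For Helio: deviation gain 37−25 = 12, per-period punishment loss 25−13 = 12. IC gives δ ≥ 12/24 = 1/2.
For DeltaCo: gain 1, loss 3 per period, so δ ≥ 1/4.
The tighter constraint is Helio's, so cooperation needs δ ≥ 1/2.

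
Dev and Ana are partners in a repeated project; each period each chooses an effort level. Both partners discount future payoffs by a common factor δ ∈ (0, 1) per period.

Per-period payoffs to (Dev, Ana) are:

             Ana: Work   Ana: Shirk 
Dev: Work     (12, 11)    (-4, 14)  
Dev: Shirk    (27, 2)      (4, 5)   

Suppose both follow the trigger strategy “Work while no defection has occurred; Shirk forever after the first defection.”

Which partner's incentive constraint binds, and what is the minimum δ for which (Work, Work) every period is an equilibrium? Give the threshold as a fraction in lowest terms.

Dev; δ ≥ 15/23

Dev: cooperation gives 12 each period; deviation gives 27 once then 4 forever.
  12/(1−δ) ≥ 27 + 4δ/(1−δ) ⇒ δ ≥ 15/23.
Ana: cooperation gives 11 each period; deviation gives 14 once then 5 forever.
  δ ≥ 3/9 = 1/3.
Both must hold, so the binding constraint is Dev's: δ ≥ 15/23.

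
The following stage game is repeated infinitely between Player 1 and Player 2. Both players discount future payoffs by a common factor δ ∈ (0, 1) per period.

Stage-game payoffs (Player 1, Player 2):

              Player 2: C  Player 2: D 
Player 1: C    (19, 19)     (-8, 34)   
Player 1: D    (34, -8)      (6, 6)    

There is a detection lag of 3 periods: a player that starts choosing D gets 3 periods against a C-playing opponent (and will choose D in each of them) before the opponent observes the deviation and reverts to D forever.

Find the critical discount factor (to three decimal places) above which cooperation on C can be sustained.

The best deviation is to choose D for all 3 undetected periods, earning 34 each, then 6 forever once detected.
Deviation value: 34(1−δ^3)/(1−δ) + 6δ^3/(1−δ); cooperation value: 19/(1−δ).
IC: 19 ≥ 34(1−δ^3) + 6δ^3 = 34 − 28δ^3.
So δ^3 ≥ 15/28, giving δ ≥ (15/28)^(1/3) ≈ 0.812.

0.812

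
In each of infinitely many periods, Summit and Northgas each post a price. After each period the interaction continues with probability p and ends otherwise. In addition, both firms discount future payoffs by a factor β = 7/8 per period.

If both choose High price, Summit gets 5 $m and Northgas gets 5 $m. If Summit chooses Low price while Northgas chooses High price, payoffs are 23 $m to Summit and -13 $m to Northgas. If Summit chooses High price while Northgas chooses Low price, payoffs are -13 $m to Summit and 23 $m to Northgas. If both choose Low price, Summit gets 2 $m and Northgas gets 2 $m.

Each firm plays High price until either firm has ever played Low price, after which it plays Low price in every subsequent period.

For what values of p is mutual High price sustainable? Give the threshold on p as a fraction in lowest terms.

With continuation probability p and discount β, the effective per-period discount factor is βp.
Grim-trigger IC: βp ≥ (23−5)/(23−2) = 6/7.
So p ≥ (6/7)/(7/8) = 48/49.

48/49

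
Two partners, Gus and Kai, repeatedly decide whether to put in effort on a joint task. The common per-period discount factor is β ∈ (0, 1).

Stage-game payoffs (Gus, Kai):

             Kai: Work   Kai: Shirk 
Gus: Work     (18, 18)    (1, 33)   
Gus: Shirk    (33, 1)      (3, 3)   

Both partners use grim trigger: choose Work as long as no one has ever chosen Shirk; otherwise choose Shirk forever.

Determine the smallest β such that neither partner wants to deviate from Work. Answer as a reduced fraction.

1/2

Cooperation forever yields 18 each period: 18/(1−β).
Deviating yields 33 once, then 3 forever: 33 + 3β/(1−β).
No profitable deviation requires 18/(1−β) ≥ 33 + 3β/(1−β).
Multiplying by (1−β): 18 ≥ 33(1−β) + 3β = 33 − 30β.
So 30β ≥ 15, i.e. β ≥ 15/30 = 1/2.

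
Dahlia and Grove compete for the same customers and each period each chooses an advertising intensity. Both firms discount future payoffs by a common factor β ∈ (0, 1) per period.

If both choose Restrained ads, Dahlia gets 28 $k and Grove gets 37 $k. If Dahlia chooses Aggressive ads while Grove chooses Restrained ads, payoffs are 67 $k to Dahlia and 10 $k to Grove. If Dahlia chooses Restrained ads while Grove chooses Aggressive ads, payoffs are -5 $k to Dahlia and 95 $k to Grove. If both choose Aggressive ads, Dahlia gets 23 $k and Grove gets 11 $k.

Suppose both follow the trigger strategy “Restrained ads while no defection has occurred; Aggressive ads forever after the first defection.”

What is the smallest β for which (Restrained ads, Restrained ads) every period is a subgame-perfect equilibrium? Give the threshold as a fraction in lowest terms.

Dahlia: cooperation gives 28 each period; deviation gives 67 once then 23 forever.
  28/(1−β) ≥ 67 + 23β/(1−β) ⇒ β ≥ 39/44.
Grove: cooperation gives 37 each period; deviation gives 95 once then 11 forever.
  β ≥ 58/84 = 29/42.
Both must hold, so the binding constraint is Dahlia's: β ≥ 39/44.

39/44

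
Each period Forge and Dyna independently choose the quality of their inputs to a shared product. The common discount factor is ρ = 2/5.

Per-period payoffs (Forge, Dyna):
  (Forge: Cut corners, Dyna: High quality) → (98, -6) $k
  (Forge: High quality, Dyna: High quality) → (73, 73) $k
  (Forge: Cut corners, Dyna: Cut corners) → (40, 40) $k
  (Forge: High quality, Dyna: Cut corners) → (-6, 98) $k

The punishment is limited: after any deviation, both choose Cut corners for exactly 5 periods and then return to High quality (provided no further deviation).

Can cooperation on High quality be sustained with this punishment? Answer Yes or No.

No

A one-shot deviation gives 98 now, then 40 for 5 periods, then back to 73.
Gain from deviating: (98−73) today; loss: (73−40) in each of the next 5 periods.
No-deviation condition: (73−40)(ρ+…+ρ^5) ≥ 98−73, i.e. ρ+…+ρ^5 ≥ 25/33.
At ρ = 2/5: ρ+…+ρ^5 = 0.6598 < 0.7576.
So cooperation is not sustainable.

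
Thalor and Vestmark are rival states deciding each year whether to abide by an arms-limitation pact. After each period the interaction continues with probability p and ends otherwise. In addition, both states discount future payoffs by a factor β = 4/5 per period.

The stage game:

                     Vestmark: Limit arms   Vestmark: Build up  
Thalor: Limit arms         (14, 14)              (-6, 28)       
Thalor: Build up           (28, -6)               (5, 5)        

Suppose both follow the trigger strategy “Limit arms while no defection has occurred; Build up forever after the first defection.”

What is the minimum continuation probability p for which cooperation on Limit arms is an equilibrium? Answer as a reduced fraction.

35/46

Expected continuation weight on next period's payoff is β·p = 4/5·p, which plays the role of the discount factor.
Cooperation requires 4/5·p ≥ (28−14)/(28−5) = 14/23, hence p ≥ 35/46.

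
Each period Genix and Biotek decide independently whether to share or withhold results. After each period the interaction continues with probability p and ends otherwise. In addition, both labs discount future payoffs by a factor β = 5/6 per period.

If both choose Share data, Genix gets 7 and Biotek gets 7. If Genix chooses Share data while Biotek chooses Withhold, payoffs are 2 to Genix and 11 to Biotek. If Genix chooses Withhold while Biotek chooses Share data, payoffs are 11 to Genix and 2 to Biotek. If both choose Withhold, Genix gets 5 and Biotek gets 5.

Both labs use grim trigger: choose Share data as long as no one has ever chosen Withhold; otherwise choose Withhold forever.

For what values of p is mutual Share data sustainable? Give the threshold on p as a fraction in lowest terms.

4/5

With continuation probability p and discount β, the effective per-period discount factor is βp.
Grim-trigger IC: βp ≥ (11−7)/(11−5) = 2/3.
So p ≥ (2/3)/(5/6) = 4/5.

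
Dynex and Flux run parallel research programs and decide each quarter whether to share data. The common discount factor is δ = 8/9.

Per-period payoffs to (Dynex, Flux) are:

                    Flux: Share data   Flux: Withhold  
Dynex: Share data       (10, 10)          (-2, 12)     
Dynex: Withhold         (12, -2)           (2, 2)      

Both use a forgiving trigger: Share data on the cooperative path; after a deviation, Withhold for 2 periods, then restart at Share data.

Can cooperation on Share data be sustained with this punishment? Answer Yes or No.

A one-shot deviation gives 12 now, then 2 for 2 periods, then back to 10.
Gain from deviating: (12−10) today; loss: (10−2) in each of the next 2 periods.
No-deviation condition: (10−2)(δ+…+δ^2) ≥ 12−10, i.e. δ+…+δ^2 ≥ 1/4.
At δ = 8/9: δ+…+δ^2 = 1.6790 ≥ 0.2500.
So cooperation is sustainable.

Yes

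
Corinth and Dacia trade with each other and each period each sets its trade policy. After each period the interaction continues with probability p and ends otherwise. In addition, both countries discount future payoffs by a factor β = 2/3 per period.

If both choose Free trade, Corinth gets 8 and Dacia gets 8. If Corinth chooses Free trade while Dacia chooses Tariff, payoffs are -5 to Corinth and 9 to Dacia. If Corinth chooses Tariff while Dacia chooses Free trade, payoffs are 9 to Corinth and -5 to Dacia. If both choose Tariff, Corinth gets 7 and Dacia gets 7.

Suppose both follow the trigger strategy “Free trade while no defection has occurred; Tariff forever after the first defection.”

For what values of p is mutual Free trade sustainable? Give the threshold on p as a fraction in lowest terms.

Expected continuation weight on next period's payoff is β·p = 2/3·p, which plays the role of the discount factor.
Cooperation requires 2/3·p ≥ (9−8)/(9−7) = 1/2, hence p ≥ 3/4.

3/4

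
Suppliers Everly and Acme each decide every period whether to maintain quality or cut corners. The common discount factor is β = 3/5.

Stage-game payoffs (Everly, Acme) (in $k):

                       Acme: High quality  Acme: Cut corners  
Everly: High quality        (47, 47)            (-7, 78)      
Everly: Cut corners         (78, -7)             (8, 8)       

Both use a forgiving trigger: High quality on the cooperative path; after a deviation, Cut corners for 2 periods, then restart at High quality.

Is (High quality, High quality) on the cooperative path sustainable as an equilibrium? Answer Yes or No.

Yes

A one-shot deviation gives 78 now, then 8 for 2 periods, then back to 47.
Gain from deviating: (78−47) today; loss: (47−8) in each of the next 2 periods.
No-deviation condition: (47−8)(β+…+β^2) ≥ 78−47, i.e. β+…+β^2 ≥ 31/39.
At β = 3/5: β+…+β^2 = 0.9600 ≥ 0.7949.
So cooperation is sustainable.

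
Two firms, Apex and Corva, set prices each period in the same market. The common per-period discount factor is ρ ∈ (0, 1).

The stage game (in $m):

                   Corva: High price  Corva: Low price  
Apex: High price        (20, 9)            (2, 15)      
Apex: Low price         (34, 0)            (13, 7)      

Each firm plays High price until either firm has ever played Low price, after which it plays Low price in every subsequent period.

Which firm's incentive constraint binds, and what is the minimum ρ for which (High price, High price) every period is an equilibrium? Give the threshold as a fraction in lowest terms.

Apex: cooperation gives 20 each period; deviation gives 34 once then 13 forever.
  20/(1−ρ) ≥ 34 + 13ρ/(1−ρ) ⇒ ρ ≥ 14/21 = 2/3.
Corva: cooperation gives 9 each period; deviation gives 15 once then 7 forever.
  ρ ≥ 6/8 = 3/4.
Both must hold, so the binding constraint is Corva's: ρ ≥ 3/4.

Corva; ρ ≥ 3/4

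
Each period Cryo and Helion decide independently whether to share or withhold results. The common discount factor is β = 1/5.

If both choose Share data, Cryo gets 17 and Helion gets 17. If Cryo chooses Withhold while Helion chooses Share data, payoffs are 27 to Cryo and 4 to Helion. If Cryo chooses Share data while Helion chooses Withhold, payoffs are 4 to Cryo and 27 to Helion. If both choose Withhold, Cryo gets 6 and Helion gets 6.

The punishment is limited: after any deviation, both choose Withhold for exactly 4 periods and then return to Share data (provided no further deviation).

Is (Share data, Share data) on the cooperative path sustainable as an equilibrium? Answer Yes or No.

A one-shot deviation gives 27 now, then 6 for 4 periods, then back to 17.
Gain from deviating: (27−17) today; loss: (17−6) in each of the next 4 periods.
No-deviation condition: (17−6)(β+…+β^4) ≥ 27−17, i.e. β+…+β^4 ≥ 10/11.
At β = 1/5: β+…+β^4 = 0.2496 < 0.9091.
So cooperation is not sustainable.

No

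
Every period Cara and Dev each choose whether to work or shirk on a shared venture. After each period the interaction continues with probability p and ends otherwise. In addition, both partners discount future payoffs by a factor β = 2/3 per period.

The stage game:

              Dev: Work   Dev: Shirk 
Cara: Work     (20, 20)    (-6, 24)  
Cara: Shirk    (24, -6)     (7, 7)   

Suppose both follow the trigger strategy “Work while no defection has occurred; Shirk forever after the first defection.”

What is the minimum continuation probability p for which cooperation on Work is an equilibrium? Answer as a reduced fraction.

6/17

With continuation probability p and discount β, the effective per-period discount factor is βp.
Grim-trigger IC: βp ≥ (24−20)/(24−7) = 4/17.
So p ≥ (4/17)/(2/3) = 6/17.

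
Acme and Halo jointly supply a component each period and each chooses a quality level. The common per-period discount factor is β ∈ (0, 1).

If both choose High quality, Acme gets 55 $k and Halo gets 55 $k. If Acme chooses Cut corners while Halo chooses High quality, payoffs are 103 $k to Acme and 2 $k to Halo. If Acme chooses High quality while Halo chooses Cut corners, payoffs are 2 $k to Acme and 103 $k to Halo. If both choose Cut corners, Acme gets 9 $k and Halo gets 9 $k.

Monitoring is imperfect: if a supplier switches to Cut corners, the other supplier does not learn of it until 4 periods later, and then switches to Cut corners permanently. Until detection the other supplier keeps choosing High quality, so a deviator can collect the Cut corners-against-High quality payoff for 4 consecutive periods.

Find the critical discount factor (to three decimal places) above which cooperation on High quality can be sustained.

Deviating for the 4 undetected periods gains 103−55 = 48 per period over cooperation, then loses 55−9 = 46 per period forever once punishment starts.
Gain: 48(1 + β + … + β^3); loss: 46·β^4/(1−β).
No profitable deviation ⇔ 48(1−β^4) ≤ 46·β^4, i.e. β^4 ≥ 48/(48+46) = 24/47.
Hence β ≥ (24/47)^(1/4) ≈ 0.845.

0.845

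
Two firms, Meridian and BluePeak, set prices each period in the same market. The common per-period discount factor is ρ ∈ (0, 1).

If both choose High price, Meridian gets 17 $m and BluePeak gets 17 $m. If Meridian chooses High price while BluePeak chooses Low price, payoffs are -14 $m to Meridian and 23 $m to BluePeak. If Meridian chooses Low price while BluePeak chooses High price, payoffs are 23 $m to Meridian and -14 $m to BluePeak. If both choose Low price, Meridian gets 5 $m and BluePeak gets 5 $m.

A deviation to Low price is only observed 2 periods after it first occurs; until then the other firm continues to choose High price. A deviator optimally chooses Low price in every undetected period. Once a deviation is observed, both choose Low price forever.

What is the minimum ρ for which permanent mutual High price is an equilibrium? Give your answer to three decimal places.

0.577

The best deviation is to choose Low price for all 2 undetected periods, earning 23 each, then 5 forever once detected.
Deviation value: 23(1−ρ^2)/(1−ρ) + 5ρ^2/(1−ρ); cooperation value: 17/(1−ρ).
IC: 17 ≥ 23(1−ρ^2) + 5ρ^2 = 23 − 18ρ^2.
So ρ^2 ≥ 6/18 = 1/3, giving ρ ≥ (1/3)^(1/2) ≈ 0.577.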